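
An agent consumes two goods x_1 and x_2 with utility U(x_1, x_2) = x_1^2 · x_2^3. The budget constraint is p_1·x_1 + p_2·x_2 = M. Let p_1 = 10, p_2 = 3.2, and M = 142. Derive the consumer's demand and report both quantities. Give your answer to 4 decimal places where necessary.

x_1* = 5.68, x_2* = 26.625

At p_1=10, p_2=3.2, M=142: x_1* = 0.4·142/10 = 5.68, x_2* = 26.625.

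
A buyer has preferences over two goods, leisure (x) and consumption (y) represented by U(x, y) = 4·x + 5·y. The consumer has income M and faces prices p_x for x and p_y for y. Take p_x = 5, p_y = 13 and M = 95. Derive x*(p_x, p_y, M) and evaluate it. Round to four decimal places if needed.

Linear utility — the consumer picks whichever good has higher MU/price: 4/5 = 0.8 vs 5/13 = 0.3846.
x gives more utility per dollar, so spend all income on x: x* = M/p_x, y* = 0.
Numerically: x* = 19, y* = 0.

x* = 19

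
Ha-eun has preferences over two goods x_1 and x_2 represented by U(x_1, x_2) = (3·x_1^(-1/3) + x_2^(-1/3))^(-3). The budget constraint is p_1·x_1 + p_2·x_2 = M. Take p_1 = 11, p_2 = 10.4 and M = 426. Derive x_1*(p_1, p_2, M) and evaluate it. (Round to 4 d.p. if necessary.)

MRS = MU_x_1/MU_x_2 = 3·(x_2/x_1)^(4/3). Set equal to p_1/p_2.
Hence x_2/x_1 = ((1/3)·p_1/p_2)^(1/(4/3)), i.e. raised to the 0.75 power.
With the ratio pinned down, the budget gives x_1* = M/(p_1 + p_2·(x_2/x_1)) and x_2* = (x_2/x_1)·x_1*.
Numerically x_2/x_1 = 0.457539, so x_1* = 426/(11 + 10.4·0.457539) = 27.0332.

x_1* = 27.0332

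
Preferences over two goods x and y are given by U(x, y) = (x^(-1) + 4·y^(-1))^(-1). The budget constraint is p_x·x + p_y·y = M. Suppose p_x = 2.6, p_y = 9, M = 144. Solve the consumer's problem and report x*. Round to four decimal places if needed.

x* = 11.7314

MU_x ∝ x^(-2), MU_y ∝ 4·y^(-2), so MRS = (1/4)·(y/x)^(2) = p_x/p_y.
Solve for the ratio: y/x = [4·p_x/p_y]^(0.5).
With the ratio pinned down, the budget gives x* = M/(p_x + p_y·(y/x)) and y* = (y/x)·x*.
Numerically y/x = 1.074968, so x* = 144/(2.6 + 9·1.074968) = 11.7314.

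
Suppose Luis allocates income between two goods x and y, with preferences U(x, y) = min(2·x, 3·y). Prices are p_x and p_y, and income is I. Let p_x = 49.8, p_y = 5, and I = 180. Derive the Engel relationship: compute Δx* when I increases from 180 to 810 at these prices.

Leontief preferences: the optimum is at the kink where x/3 = y/2, i.e. y = (2/3)·x.
Budget: p_x·x + p_y·(2/3)·x = I, so (3·p_x + 2·p_y)·x = 3·I.
Demand: x*(p_x,p_y,I) = 3·I/(3·p_x + 2·p_y), y* = 2·I/(3·p_x + 2·p_y).
Here 3·49.8 + 2·5 = 159.4, giving x* = 3.3877.
At I' = 810: x* = 15.2447. Change: 15.2447 − 3.3877 = 11.857.

Δx* = 11.857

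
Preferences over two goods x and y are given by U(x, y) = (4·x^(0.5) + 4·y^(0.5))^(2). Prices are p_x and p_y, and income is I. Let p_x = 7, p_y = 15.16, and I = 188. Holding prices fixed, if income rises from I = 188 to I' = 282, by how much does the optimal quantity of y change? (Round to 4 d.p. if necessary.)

MU_x ∝ 4·x^(-0.5), MU_y ∝ 4·y^(-0.5), so MRS = (y/x)^(0.5) = p_x/p_y.
Hence y/x = (p_x/p_y)^(1/(0.5)), i.e. raised to the 2 power.
With the ratio pinned down, the budget gives x* = I/(p_x + p_y·(y/x)) and y* = (y/x)·x*.
Numerically y/x = 0.213205, so x* = 188/(7 + 15.16·0.213205) = 18.3734 and y* = 0.213205·18.3734 = 3.9173.
At I' = 282: y* = 5.876. Change: 5.876 − 3.9173 = 1.9587.

Δy* = 1.9587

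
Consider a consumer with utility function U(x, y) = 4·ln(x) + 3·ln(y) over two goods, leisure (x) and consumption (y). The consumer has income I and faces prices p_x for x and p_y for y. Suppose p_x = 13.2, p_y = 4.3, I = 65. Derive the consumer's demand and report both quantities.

The MRS is (4/3)·y/x. Set MRS = p_x/p_y.
Rearranging, p_y·y = (3/4)·p_x·x. Substituting into the budget gives p_x·x·(1 + (3/4)) = I.
Demand: x*(p_x,p_y,I) = 4/7·I/p_x and y* = 3/7·I/p_y.
At p_x=13.2, p_y=4.3, I=65: x* = 4/7·65/13.2 = 2.8139, y* = 6.4784.

x* = 2.8139, y* = 6.4784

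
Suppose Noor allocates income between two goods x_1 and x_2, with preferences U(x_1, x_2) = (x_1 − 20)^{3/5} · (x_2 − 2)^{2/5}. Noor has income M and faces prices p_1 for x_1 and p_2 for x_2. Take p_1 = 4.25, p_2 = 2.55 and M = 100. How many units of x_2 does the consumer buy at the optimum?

x_2* = 3.5529

MRS = (3/2)·(x_2−2)/(x_1−20). Tangency with p_1/p_2 gives x_2−2 = (2/3)·(p_1/p_2)·(x_1−20).
Substituting into the budget: x_1* = 20 + 0.6·(M − 20·p_1 − 2·p_2)/p_1, and x_2* = 2 + 0.4·(…)/p_2.
Discretionary income = 100 − 20·4.25 − 2·2.55 = 9.9; x_2* = 2 + 0.4·9.9/2.55 = 3.5529.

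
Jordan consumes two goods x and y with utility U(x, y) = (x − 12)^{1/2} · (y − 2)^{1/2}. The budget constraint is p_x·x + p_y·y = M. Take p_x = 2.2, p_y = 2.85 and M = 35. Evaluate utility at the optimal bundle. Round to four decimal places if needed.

V = 0.5791

This is Cobb-Douglas in (x−12, y−2): tangency gives 0.5·p_y·(y−2) = 0.5·p_x·(x−12).
Substituting into the budget: x* = 12 + 0.5·(M − 12·p_x − 2·p_y)/p_x, and y* = 2 + 0.5·(…)/p_y.
Discretionary income = 35 − 12·2.2 − 2·2.85 = 2.9; x* = 12 + 0.5·2.9/2.2 = 12.6591; y* = 2 + 0.5·2.9/2.85 = 2.5088.
Utility at the optimum: U(12.6591, 2.5088) = 0.5791.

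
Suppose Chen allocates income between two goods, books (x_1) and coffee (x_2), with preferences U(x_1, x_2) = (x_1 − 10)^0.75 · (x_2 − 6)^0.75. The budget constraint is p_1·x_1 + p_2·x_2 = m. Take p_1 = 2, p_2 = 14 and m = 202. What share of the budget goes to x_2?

share on x_2 = 0.6584

Let x_1' = x_1−10, x_2' = x_2−6. MRS = x_2'/x_1' = p_1/p_2.
After buying the subsistence bundle (10, 6), a share 0.5 of the remaining income goes to x_1: x_1* = 10 + 0.5·(m − 10p_1 − 6p_2)/p_1.
Discretionary income = 202 − 10·2 − 6·14 = 98; x_1* = 10 + 0.5·98/2 = 34.5; x_2* = 6 + 0.5·98/14 = 9.5.
Expenditure on x_2: 14·9.5 = 133; share = 0.6584.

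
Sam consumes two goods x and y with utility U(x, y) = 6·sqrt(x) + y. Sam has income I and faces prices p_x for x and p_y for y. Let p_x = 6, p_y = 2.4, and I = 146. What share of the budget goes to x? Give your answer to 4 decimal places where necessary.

MU_x = 3/√x, MU_y = 1. Tangency: 3/√x = p_x/p_y.
Solve: √x = 3·p_y/p_x, so x*(p_x,p_y) = (3·p_y/p_x)², and y* = (I − p_x·x*)/p_y.
Plugging in: x* = (3·2.4/6)² = 1.44, y* = 57.2333.
Expenditure on x: 6·1.44 = 8.64; share = 0.0592.

share on x = 0.0592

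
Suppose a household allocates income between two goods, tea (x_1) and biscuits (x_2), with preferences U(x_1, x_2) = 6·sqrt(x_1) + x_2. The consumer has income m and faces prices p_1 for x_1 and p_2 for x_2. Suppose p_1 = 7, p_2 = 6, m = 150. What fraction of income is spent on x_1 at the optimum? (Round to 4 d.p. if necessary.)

share on x_1 = 0.3086

Thus x_1* = (3·p_2/p_1)² — independent of m — with the rest of income spent on x_2.
Plugging in: x_1* = (3·6/7)² = 6.6122, x_2* = 17.2857.
Expenditure on x_1: 7·6.6122 = 46.2857; share = 0.3086.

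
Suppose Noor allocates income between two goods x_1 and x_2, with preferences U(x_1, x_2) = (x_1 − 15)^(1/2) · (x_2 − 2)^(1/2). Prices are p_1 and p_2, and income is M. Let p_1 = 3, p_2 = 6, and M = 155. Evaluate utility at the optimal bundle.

Discretionary income = 155 − 15·3 − 2·6 = 98; x_1* = 15 + 0.5·98/3 = 31.3333; x_2* = 2 + 0.5·98/6 = 10.1667.
Utility at the optimum: U(31.3333, 10.1667) = 11.5494.

V = 11.5494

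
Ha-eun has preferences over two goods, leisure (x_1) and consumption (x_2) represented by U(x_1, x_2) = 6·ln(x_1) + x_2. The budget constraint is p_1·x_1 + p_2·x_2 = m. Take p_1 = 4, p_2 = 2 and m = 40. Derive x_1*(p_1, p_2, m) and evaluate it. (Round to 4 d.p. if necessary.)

Set MRS = p_1/p_2: (6/x_1)/1 = p_1/p_2.
So x_1*(p_1,p_2) = 6·p_2/p_1, independent of income; and x_2* = (m − 6·p_2)/p_2.
At the given prices: x_1* = 6·2/4 = 3.

x_1* = 3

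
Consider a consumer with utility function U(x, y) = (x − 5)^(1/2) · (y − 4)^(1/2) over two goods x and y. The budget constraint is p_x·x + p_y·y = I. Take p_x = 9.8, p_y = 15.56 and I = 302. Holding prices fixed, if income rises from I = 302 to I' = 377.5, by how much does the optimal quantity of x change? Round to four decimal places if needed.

Δx* = 3.852

MRS = (y−4)/(x−5). Tangency with p_x/p_y gives y−4 = (p_x/p_y)·(x−5).
Substituting into the budget: x* = 5 + 0.5·(I − 5·p_x − 4·p_y)/p_x, and y* = 4 + 0.5·(…)/p_y.
Discretionary income = 302 − 5·9.8 − 4·15.56 = 190.76; x* = 5 + 0.5·190.76/9.8 = 14.7327.
At I' = 377.5: x* = 18.5847. Change: 18.5847 − 14.7327 = 3.852.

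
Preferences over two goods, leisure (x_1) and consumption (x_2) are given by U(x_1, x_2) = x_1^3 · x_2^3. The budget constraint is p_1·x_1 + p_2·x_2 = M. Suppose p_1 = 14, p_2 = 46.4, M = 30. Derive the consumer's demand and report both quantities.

MU_x_1/MU_x_2 = (3·x_2)/(3·x_1); tangency sets this equal to p_1/p_2.
So 3·p_2·x_2 = 3·p_1·x_1; combined with the budget, a share 0.5 of income goes to x_1.
Demand: x_1*(p_1,p_2,M) = 0.5·M/p_1 and x_2* = 0.5·M/p_2.
At p_1=14, p_2=46.4, M=30: x_1* = 0.5·30/14 = 1.0714, x_2* = 0.3233.

x_1* = 1.0714, x_2* = 0.3233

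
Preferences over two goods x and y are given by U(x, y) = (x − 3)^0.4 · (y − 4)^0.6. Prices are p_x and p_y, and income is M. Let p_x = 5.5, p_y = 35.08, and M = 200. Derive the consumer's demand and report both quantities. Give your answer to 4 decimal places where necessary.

MRS = (2/3)·(y−4)/(x−3). Tangency with p_x/p_y gives y−4 = (3/2)·(p_x/p_y)·(x−3).
Substituting into the budget: x* = 3 + 0.4·(M − 3·p_x − 4·p_y)/p_x, and y* = 4 + 0.6·(…)/p_y.
Discretionary income = 200 − 3·5.5 − 4·35.08 = 43.18; x* = 3 + 0.4·43.18/5.5 = 6.1404; y* = 4 + 0.6·43.18/35.08 = 4.7385.

x* = 6.1404, y* = 4.7385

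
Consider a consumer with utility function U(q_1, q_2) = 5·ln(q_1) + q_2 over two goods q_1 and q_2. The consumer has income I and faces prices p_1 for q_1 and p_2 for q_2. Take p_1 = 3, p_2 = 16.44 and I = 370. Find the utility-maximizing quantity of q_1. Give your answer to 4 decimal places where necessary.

q_1* = 27.4

Set MRS = p_1/p_2: (5/q_1)/1 = p_1/p_2.
So q_1*(p_1,p_2) = 5·p_2/p_1, independent of income; and q_2* = (I − 5·p_2)/p_2.
At the given prices: q_1* = 5·16.44/3 = 27.4.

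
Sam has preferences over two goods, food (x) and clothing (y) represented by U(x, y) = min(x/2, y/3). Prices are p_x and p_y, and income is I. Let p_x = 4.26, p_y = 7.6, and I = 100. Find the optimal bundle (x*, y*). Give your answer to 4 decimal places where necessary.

x* = 6.3857, y* = 9.5785

Leontief preferences: the optimum is at the kink where x/2 = y/3, i.e. y = (3/2)·x.
Budget: p_x·x + p_y·(3/2)·x = I, so (2·p_x + 3·p_y)·x = 2·I.
Demand: x*(p_x,p_y,I) = 2·I/(2·p_x + 3·p_y), y* = 3·I/(2·p_x + 3·p_y).
Here 2·4.26 + 3·7.6 = 31.32, giving x* = 6.3857 and y* = 9.5785.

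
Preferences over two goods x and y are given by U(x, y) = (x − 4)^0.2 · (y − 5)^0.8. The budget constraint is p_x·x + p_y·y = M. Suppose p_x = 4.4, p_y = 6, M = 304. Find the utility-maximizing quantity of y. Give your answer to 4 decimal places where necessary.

MRS = (1/4)·(y−5)/(x−4). Tangency with p_x/p_y gives y−5 = 4·(p_x/p_y)·(x−4).
After buying the subsistence bundle (4, 5), a share 0.2 of the remaining income goes to x: x* = 4 + 0.2·(M − 4p_x − 5p_y)/p_x.
Discretionary income = 304 − 4·4.4 − 5·6 = 256.4; y* = 5 + 0.8·256.4/6 = 39.1867.

y* = 39.1867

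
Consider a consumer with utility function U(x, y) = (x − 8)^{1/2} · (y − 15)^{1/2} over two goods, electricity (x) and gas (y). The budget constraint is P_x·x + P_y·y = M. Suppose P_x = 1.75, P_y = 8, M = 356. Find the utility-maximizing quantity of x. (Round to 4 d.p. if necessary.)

MRS = (y−15)/(x−8). Tangency with P_x/P_y gives y−15 = (P_x/P_y)·(x−8).
Substituting into the budget: x* = 8 + 0.5·(M − 8·P_x − 15·P_y)/P_x, and y* = 15 + 0.5·(…)/P_y.
Discretionary income = 356 − 8·1.75 − 15·8 = 222; x* = 8 + 0.5·222/1.75 = 71.4286.

x* = 71.4286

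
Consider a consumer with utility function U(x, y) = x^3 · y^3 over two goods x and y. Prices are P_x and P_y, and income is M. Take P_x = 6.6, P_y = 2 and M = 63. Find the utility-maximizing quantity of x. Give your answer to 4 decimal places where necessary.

x* = 4.7727

MU_x/MU_y = (3·y)/(3·x); tangency sets this equal to P_x/P_y.
Rearranging, P_y·y = P_x·x. Substituting into the budget gives P_x·x·(1 + 1) = M.
Demand: x*(P_x,P_y,M) = 0.5·M/P_x and y* = 0.5·M/P_y.
At P_x=6.6, P_y=2, M=63: x* = 0.5·63/6.6 = 4.7727.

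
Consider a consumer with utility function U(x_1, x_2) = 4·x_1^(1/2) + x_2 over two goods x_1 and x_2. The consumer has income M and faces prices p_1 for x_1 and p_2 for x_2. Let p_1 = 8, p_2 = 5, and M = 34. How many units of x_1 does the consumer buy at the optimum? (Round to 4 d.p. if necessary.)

Thus x_1* = (2·p_2/p_1)² — independent of M — with the rest of income spent on x_2.
Plugging in: x_1* = (2·5/8)² = 1.5625.

x_1* = 1.5625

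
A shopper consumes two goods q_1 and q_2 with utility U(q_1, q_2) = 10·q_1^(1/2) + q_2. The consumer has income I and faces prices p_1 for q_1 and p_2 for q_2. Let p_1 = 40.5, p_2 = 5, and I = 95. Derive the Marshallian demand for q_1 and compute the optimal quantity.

Set MRS = p_1/p_2: 5·q_1^(−1/2) = p_1/p_2.
Solve: √q_1 = 5·p_2/p_1, so q_1*(p_1,p_2) = (5·p_2/p_1)², and q_2* = (I − p_1·q_1*)/p_2.
Plugging in: q_1* = (5·5/40.5)² = 0.381.

q_1* = 0.381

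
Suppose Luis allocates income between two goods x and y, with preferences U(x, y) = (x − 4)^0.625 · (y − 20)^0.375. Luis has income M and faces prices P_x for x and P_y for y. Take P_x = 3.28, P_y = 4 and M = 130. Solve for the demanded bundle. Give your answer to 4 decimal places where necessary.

x* = 11.0274, y* = 23.4575

Discretionary income = 130 − 4·3.28 − 20·4 = 36.88; x* = 4 + 0.625·36.88/3.28 = 11.0274; y* = 20 + 0.375·36.88/4 = 23.4575.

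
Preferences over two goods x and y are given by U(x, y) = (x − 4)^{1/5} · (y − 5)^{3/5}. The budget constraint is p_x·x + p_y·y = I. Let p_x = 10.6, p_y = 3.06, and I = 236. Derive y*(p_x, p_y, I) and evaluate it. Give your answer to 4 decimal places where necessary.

MRS = (1/3)·(y−5)/(x−4). Tangency with p_x/p_y gives y−5 = 3·(p_x/p_y)·(x−4).
Substituting into the budget: x* = 4 + 0.25·(I − 4·p_x − 5·p_y)/p_x, and y* = 5 + 0.75·(…)/p_y.
Discretionary income = 236 − 4·10.6 − 5·3.06 = 178.3; y* = 5 + 0.75·178.3/3.06 = 48.701.

y* = 48.701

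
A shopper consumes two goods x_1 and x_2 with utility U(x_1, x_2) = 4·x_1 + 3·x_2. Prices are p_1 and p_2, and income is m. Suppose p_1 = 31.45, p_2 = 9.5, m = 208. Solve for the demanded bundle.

Perfect substitutes: compare marginal utility per dollar. 4/p_1 vs 3/p_2 → 0.1272 vs 0.3158.
x_2 gives more utility per dollar, so spend all income on x_2: x_2* = m/p_2, x_1* = 0.
Numerically: x_1* = 0, x_2* = 21.8947.

x_1* = 0, x_2* = 21.8947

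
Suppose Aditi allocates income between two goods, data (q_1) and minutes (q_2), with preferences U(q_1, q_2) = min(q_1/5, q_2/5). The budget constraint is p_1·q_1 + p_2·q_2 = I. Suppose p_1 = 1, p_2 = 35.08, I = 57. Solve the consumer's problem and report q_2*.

Leontief preferences: the optimum is at the kink where q_1/5 = q_2/5, i.e. q_2 = q_1.
Budget: p_1·q_1 + p_2·q_1 = I, so (5·p_1 + 5·p_2)·q_1 = 5·I.
Demand: q_1*(p_1,p_2,I) = 5·I/(5·p_1 + 5·p_2), q_2* = 5·I/(5·p_1 + 5·p_2).
Here 5·1 + 5·35.08 = 180.4, giving q_2* = 1.5798.

q_2* = 1.5798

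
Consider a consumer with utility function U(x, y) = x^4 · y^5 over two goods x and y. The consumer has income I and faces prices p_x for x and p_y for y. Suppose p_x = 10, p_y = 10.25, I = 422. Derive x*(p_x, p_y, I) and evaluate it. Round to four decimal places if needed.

MU_x/MU_y = (4·y)/(5·x); tangency sets this equal to p_x/p_y.
Rearranging, p_y·y = (5/4)·p_x·x. Substituting into the budget gives p_x·x·(1 + (5/4)) = I.
Demand: x*(p_x,p_y,I) = 4/9·I/p_x and y* = 5/9·I/p_y.
At p_x=10, p_y=10.25, I=422: x* = 4/9·422/10 = 18.7556.

x* = 18.7556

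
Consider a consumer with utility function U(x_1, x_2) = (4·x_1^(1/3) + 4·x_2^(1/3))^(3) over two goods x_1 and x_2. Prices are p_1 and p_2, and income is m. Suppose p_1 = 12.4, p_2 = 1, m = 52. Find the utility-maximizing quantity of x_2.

From the CES first-order condition, (x_2/x_1)^(2/3) = p_1/p_2.
Solve for the ratio: x_2/x_1 = [p_1/p_2]^(1.5).
With the ratio pinned down, the budget gives x_1* = m/(p_1 + p_2·(x_2/x_1)) and x_2* = (x_2/x_1)·x_1*.
Numerically x_2/x_1 = 43.664906, so x_1* = 52/(12.4 + 1·43.664906) = 0.9275 and x_2* = 43.664906·0.9275 = 40.499.

x_2* = 40.499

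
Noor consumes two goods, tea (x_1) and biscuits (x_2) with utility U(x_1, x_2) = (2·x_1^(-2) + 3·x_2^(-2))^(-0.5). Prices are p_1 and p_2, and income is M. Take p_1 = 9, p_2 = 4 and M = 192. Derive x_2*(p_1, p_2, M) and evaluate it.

x_2* = 19.2

From the CES first-order condition, (2/3)·(x_2/x_1)^(3) = p_1/p_2.
Hence x_2/x_1 = ((3/2)·p_1/p_2)^(1/(3)), i.e. raised to the 1/3 power.
With the ratio pinned down, the budget gives x_1* = M/(p_1 + p_2·(x_2/x_1)) and x_2* = (x_2/x_1)·x_1*.
Numerically x_2/x_1 = 1.5, so x_1* = 192/(9 + 4·1.5) = 12.8 and x_2* = 1.5·12.8 = 19.2.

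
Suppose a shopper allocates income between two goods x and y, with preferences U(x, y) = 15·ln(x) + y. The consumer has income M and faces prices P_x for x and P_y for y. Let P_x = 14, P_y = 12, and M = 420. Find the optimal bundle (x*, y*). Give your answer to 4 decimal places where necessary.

x* = 12.8571, y* = 20

Set MRS = P_x/P_y: (15/x)/1 = P_x/P_y.
So x*(P_x,P_y) = 15·P_y/P_x, independent of income; and y* = (M − 15·P_y)/P_y.
At the given prices: x* = 15·12/14 = 12.8571, and y* = 20.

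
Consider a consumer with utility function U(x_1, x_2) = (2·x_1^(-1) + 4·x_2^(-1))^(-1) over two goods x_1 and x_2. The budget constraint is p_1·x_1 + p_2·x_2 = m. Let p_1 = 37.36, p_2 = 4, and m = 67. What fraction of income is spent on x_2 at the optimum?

share on x_2 = 0.3164

Numerically x_2/x_1 = 4.322037, so x_1* = 67/(37.36 + 4·4.322037) = 1.226 and x_2* = 4.322037·1.226 = 5.2989.
Expenditure on x_2: 4·5.2989 = 21.1957; share = 0.3164.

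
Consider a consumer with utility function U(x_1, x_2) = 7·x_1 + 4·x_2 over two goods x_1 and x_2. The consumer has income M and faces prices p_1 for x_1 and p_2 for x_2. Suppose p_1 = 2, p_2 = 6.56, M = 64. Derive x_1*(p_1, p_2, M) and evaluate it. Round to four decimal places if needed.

Linear utility — the consumer picks whichever good has higher MU/price: 7/2 = 3.5 vs 4/6.56 = 0.6098.
x_1 gives more utility per dollar, so spend all income on x_1: x_1* = M/p_1, x_2* = 0.
Numerically: x_1* = 32, x_2* = 0.

x_1* = 32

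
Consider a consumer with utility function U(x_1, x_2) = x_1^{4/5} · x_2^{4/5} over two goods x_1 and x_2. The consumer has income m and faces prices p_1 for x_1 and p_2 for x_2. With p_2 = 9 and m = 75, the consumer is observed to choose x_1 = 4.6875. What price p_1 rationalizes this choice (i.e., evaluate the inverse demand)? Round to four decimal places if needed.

p_1 = 8

MU_x_1/MU_x_2 = (0.8·x_2)/(0.8·x_1); tangency sets this equal to p_1/p_2.
So 0.8·p_2·x_2 = 0.8·p_1·x_1; combined with the budget, a share 0.5 of income goes to x_1.
Demand: x_1*(p_1,p_2,m) = 0.5·m/p_1 and x_2* = 0.5·m/p_2.
Set x_1* = 4.6875 in the demand function and solve for p_1: p_1 = 8.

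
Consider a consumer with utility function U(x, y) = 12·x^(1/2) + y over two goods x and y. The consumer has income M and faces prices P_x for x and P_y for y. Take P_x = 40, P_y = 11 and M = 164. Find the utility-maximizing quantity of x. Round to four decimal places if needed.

x* = 2.7225

Plugging in: x* = (6·11/40)² = 2.7225.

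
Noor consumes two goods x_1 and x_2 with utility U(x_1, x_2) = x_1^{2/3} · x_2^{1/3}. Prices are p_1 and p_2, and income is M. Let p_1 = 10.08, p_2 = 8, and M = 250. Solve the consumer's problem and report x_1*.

At p_1=10.08, p_2=8, M=250: x_1* = 2/3·250/10.08 = 16.5344.

x_1* = 16.5344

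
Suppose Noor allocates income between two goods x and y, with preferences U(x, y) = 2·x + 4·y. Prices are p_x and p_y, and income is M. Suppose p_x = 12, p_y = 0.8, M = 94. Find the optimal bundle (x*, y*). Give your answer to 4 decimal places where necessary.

Numerically: x* = 0, y* = 117.5.

x* = 0, y* = 117.5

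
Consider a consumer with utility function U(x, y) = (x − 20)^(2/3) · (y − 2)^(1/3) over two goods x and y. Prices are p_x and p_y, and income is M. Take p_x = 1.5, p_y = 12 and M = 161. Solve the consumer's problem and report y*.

Discretionary income = 161 − 20·1.5 − 2·12 = 107; y* = 2 + 1/3·107/12 = 4.9722.

y* = 4.9722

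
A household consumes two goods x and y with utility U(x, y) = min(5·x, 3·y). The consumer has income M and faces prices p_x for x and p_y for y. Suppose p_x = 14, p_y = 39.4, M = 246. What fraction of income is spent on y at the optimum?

Leontief preferences: the optimum is at the kink where x/3 = y/5, i.e. y = (5/3)·x.
Budget: p_x·x + p_y·(5/3)·x = M, so (3·p_x + 5·p_y)·x = 3·M.
Demand: x*(p_x,p_y,M) = 3·M/(3·p_x + 5·p_y), y* = 5·M/(3·p_x + 5·p_y).
Here 3·14 + 5·39.4 = 239, giving x* = 3.0879 and y* = 5.1464.
Expenditure on y: 39.4·5.1464 = 202.7699; share = 0.8243.

share on y = 0.8243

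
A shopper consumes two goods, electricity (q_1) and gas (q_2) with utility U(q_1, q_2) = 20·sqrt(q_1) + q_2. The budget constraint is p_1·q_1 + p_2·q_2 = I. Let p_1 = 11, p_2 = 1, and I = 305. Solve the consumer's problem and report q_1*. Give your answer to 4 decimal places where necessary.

MU_q_1 = 10/√q_1, MU_q_2 = 1. Tangency: 10/√q_1 = p_1/p_2.
Solve: √q_1 = 10·p_2/p_1, so q_1*(p_1,p_2) = (10·p_2/p_1)², and q_2* = (I − p_1·q_1*)/p_2.
Plugging in: q_1* = (10·1/11)² = 0.8264.

q_1* = 0.8264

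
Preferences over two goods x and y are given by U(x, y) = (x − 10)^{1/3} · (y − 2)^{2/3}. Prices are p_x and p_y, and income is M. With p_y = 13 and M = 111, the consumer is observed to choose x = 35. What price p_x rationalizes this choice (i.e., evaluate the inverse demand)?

Let x' = x−10, y' = y−2. MRS = (1/2)·y'/x' = p_x/p_y.
Substituting into the budget: x* = 10 + 1/3·(M − 10·p_x − 2·p_y)/p_x, and y* = 2 + 2/3·(…)/p_y.
Set x* = 35 in the demand function and solve for p_x: p_x = 1.

p_x = 1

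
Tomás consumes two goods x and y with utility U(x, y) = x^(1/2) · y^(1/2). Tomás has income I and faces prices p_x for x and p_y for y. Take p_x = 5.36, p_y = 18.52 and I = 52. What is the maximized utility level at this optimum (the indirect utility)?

V = 2.6096

Tangency: MRS = y/x = p_x/p_y.
So 0.5·p_y·y = 0.5·p_x·x; combined with the budget, a share 0.5 of income goes to x.
Demand: x*(p_x,p_y,I) = 0.5·I/p_x and y* = 0.5·I/p_y.
At p_x=5.36, p_y=18.52, I=52: x* = 0.5·52/5.36 = 4.8507, y* = 1.4039.
Utility at the optimum: U(4.8507, 1.4039) = 2.6096.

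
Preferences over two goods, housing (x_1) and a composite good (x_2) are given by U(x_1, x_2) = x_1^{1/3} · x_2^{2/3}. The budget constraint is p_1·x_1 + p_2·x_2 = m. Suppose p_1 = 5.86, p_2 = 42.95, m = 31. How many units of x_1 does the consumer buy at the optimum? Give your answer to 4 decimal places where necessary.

x_1* = 1.7634

MU_x_1/MU_x_2 = (1/3·x_2)/(2/3·x_1); tangency sets this equal to p_1/p_2.
Rearranging, p_2·x_2 = 2·p_1·x_1. Substituting into the budget gives p_1·x_1·(1 + 2) = m.
Demand: x_1*(p_1,p_2,m) = 1/3·m/p_1 and x_2* = 2/3·m/p_2.
At p_1=5.86, p_2=42.95, m=31: x_1* = 1/3·31/5.86 = 1.7634.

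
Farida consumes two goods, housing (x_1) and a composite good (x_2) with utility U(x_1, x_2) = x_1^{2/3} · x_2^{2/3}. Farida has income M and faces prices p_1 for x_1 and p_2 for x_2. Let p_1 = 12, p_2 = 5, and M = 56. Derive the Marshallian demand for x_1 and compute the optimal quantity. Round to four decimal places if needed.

x_1* = 2.3333

Demand: x_1*(p_1,p_2,M) = 0.5·M/p_1 and x_2* = 0.5·M/p_2.
At p_1=12, p_2=5, M=56: x_1* = 0.5·56/12 = 2.3333.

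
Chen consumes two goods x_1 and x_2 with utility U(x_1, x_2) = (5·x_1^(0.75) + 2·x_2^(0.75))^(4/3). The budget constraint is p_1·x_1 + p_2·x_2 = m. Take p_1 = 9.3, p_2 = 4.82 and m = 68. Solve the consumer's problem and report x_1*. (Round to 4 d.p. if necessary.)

MRS = MU_x_1/MU_x_2 = (5/2)·(x_2/x_1)^(0.25). Set equal to p_1/p_2.
Solve for the ratio: x_2/x_1 = [(2/5)·p_1/p_2]^(4).
Substitute x_2 = (x_2/x_1)·x_1 into the budget: x_1* = m/(p_1 + p_2·(x_2/x_1)).
Numerically x_2/x_1 = 0.3548, so x_1* = 68/(9.3 + 4.82·0.3548) = 6.1761.

x_1* = 6.1761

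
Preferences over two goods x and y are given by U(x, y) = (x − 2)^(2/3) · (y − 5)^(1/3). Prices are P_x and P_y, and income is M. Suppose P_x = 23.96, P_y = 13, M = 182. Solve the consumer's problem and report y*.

y* = 6.7713

Substituting into the budget: x* = 2 + 2/3·(M − 2·P_x − 5·P_y)/P_x, and y* = 5 + 1/3·(…)/P_y.
Discretionary income = 182 − 2·23.96 − 5·13 = 69.08; y* = 5 + 1/3·69.08/13 = 6.7713.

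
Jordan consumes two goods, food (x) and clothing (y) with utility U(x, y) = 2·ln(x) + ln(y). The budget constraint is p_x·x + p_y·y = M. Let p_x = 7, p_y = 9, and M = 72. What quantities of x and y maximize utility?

x* = 6.8571, y* = 2.6667

The MRS is 2·y/x. Set MRS = p_x/p_y.
Rearranging, p_y·y = (1/2)·p_x·x. Substituting into the budget gives p_x·x·(1 + (1/2)) = M.
Demand: x*(p_x,p_y,M) = 2/3·M/p_x and y* = 1/3·M/p_y.
At p_x=7, p_y=9, M=72: x* = 2/3·72/7 = 6.8571, y* = 2.6667.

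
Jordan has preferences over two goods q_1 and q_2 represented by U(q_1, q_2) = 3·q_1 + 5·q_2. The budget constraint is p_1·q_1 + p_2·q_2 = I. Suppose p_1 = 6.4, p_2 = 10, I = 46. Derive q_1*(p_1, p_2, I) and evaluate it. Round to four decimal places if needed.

q_1* = 0

Perfect substitutes: compare marginal utility per dollar. 3/p_1 vs 5/p_2 → 0.4688 vs 0.5.
q_2 gives more utility per dollar, so spend all income on q_2: q_2* = I/p_2, q_1* = 0.
Numerically: q_1* = 0, q_2* = 4.6.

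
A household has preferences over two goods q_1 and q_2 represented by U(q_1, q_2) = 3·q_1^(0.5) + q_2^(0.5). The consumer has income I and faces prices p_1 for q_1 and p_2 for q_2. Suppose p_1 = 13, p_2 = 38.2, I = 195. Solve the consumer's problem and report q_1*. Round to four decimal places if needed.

q_1* = 14.4535

From the CES first-order condition, 3·(q_2/q_1)^(0.5) = p_1/p_2.
Solve for the ratio: q_2/q_1 = [(1/3)·p_1/p_2]^(2).
With the ratio pinned down, the budget gives q_1* = I/(p_1 + p_2·(q_2/q_1)) and q_2* = (q_2/q_1)·q_1*.
Numerically q_2/q_1 = 0.012868, so q_1* = 195/(13 + 38.2·0.012868) = 14.4535.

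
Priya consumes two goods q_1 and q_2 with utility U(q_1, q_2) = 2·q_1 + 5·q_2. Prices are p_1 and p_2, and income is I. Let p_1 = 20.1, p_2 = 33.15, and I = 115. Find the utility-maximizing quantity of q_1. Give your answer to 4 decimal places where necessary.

q_2 gives more utility per dollar, so spend all income on q_2: q_2* = I/p_2, q_1* = 0.
Numerically: q_1* = 0, q_2* = 3.4691.

q_1* = 0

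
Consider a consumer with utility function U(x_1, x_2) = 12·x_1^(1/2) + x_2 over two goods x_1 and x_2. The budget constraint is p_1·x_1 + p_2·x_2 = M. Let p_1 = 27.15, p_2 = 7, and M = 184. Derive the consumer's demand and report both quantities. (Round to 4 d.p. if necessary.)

x_1* = 2.3931, x_2* = 17.0039

MU_x_1 = 6/√x_1, MU_x_2 = 1. Tangency: 6/√x_1 = p_1/p_2.
Solve: √x_1 = 6·p_2/p_1, so x_1*(p_1,p_2) = (6·p_2/p_1)², and x_2* = (M − p_1·x_1*)/p_2.
Plugging in: x_1* = (6·7/27.15)² = 2.3931, x_2* = 17.0039.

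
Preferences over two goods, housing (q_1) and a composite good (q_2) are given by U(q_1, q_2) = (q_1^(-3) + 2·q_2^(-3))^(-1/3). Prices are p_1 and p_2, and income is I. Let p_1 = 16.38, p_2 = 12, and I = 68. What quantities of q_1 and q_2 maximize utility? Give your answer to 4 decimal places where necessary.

q_1* = 2.138, q_2* = 2.7482

MU_q_1 ∝ q_1^(-4), MU_q_2 ∝ 2·q_2^(-4), so MRS = (1/2)·(q_2/q_1)^(4) = p_1/p_2.
Solve for the ratio: q_2/q_1 = [2·p_1/p_2]^(0.25).
With the ratio pinned down, the budget gives q_1* = I/(p_1 + p_2·(q_2/q_1)) and q_2* = (q_2/q_1)·q_1*.
Numerically q_2/q_1 = 1.285407, so q_1* = 68/(16.38 + 12·1.285407) = 2.138 and q_2* = 1.285407·2.138 = 2.7482.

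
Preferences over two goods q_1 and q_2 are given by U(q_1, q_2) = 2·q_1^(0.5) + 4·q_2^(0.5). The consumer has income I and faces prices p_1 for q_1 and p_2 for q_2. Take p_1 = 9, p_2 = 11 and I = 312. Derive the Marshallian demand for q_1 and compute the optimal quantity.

Substitute q_2 = (q_2/q_1)·q_1 into the budget: q_1* = I/(p_1 + p_2·(q_2/q_1)).
Numerically q_2/q_1 = 2.677686, so q_1* = 312/(9 + 11·2.677686) = 8.1135.

q_1* = 8.1135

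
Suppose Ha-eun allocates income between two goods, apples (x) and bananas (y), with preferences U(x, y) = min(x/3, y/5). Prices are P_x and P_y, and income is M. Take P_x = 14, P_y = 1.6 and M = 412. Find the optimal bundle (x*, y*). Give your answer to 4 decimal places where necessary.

x* = 24.72, y* = 41.2

Leontief preferences: the optimum is at the kink where x/3 = y/5, i.e. y = (5/3)·x.
Budget: P_x·x + P_y·(5/3)·x = M, so (3·P_x + 5·P_y)·x = 3·M.
Demand: x*(P_x,P_y,M) = 3·M/(3·P_x + 5·P_y), y* = 5·M/(3·P_x + 5·P_y).
Here 3·14 + 5·1.6 = 50, giving x* = 24.72 and y* = 41.2.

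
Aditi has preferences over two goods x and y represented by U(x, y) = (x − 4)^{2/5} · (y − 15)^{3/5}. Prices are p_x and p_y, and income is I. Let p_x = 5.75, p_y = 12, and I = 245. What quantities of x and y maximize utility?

Let x' = x−4, y' = y−15. MRS = (2/3)·y'/x' = p_x/p_y.
After buying the subsistence bundle (4, 15), a share 0.4 of the remaining income goes to x: x* = 4 + 0.4·(I − 4p_x − 15p_y)/p_x.
Discretionary income = 245 − 4·5.75 − 15·12 = 42; x* = 4 + 0.4·42/5.75 = 6.9217; y* = 15 + 0.6·42/12 = 17.1.

x* = 6.9217, y* = 17.1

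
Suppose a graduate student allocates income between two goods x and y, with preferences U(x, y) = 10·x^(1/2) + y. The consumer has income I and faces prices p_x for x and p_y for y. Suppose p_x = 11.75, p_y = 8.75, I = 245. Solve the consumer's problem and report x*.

x* = 13.8637

Utility is quasi-linear in y; the FOC for x is 5/√x = p_x/p_y.
Thus x* = (5·p_y/p_x)² — independent of I — with the rest of income spent on y.
Plugging in: x* = (5·8.75/11.75)² = 13.8637.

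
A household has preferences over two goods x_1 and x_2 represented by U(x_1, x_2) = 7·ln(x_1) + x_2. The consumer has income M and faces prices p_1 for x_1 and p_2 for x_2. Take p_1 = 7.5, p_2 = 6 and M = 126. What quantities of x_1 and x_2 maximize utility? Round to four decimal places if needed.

Set MRS = p_1/p_2: (7/x_1)/1 = p_1/p_2.
So x_1*(p_1,p_2) = 7·p_2/p_1, independent of income; and x_2* = (M − 7·p_2)/p_2.
At the given prices: x_1* = 7·6/7.5 = 5.6, and x_2* = 14.

x_1* = 5.6, x_2* = 14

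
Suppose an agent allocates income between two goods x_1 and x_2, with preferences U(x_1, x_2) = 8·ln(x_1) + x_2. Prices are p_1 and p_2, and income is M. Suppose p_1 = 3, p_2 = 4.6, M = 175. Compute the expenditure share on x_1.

share on x_1 = 0.2103

So x_1*(p_1,p_2) = 8·p_2/p_1, independent of income; and x_2* = (M − 8·p_2)/p_2.
At the given prices: x_1* = 8·4.6/3 = 12.2667, and x_2* = 30.0435.
Expenditure on x_1: 3·12.2667 = 36.8; share = 0.2103.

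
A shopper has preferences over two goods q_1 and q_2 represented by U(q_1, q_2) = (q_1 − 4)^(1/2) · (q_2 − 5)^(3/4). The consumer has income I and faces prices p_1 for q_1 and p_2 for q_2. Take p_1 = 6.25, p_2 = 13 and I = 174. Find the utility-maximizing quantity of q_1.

MRS = (2/3)·(q_2−5)/(q_1−4). Tangency with p_1/p_2 gives q_2−5 = (3/2)·(p_1/p_2)·(q_1−4).
After buying the subsistence bundle (4, 5), a share 0.4 of the remaining income goes to q_1: q_1* = 4 + 0.4·(I − 4p_1 − 5p_2)/p_1.
Discretionary income = 174 − 4·6.25 − 5·13 = 84; q_1* = 4 + 0.4·84/6.25 = 9.376.

q_1* = 9.376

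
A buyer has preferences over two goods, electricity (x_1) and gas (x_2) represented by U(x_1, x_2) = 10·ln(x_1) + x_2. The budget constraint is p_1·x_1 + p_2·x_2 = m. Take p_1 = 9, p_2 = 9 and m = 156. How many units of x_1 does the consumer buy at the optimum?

x_1* = 10

At the given prices: x_1* = 10·9/9 = 10.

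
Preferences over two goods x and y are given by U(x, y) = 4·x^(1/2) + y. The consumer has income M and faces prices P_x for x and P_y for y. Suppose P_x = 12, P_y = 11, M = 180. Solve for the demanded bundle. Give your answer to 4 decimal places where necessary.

Solve: √x = 2·P_y/P_x, so x*(P_x,P_y) = (2·P_y/P_x)², and y* = (M − P_x·x*)/P_y.
Plugging in: x* = (2·11/12)² = 3.3611, y* = 12.697.

x* = 3.3611, y* = 12.697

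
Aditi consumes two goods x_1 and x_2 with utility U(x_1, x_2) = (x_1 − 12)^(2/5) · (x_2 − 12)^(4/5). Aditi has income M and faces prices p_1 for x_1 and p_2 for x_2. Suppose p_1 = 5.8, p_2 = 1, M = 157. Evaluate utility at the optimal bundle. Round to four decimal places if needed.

Discretionary income = 157 − 12·5.8 − 12·1 = 75.4; x_1* = 12 + 1/3·75.4/5.8 = 16.3333; x_2* = 12 + 2/3·75.4/1 = 62.2667.
Utility at the optimum: U(16.3333, 62.2667) = 41.2813.

V = 41.2813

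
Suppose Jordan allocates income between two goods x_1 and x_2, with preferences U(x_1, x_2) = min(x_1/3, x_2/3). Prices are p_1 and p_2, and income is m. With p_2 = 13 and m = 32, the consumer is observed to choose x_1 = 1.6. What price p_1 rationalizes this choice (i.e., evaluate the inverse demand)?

p_1 = 7

Leontief preferences: the optimum is at the kink where x_1/3 = x_2/3, i.e. x_2 = x_1.
Budget: p_1·x_1 + p_2·x_1 = m, so (3·p_1 + 3·p_2)·x_1 = 3·m.
Demand: x_1*(p_1,p_2,m) = 3·m/(3·p_1 + 3·p_2), x_2* = 3·m/(3·p_1 + 3·p_2).
Set x_1* = 1.6 in the demand function and solve for p_1: p_1 = 7.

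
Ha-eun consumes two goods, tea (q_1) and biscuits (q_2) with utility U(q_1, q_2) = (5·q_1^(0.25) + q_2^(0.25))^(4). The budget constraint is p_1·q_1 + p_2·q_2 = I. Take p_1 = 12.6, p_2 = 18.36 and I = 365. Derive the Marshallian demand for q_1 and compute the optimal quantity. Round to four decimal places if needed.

Substitute q_2 = (q_2/q_1)·q_1 into the budget: q_1* = I/(p_1 + p_2·(q_2/q_1)).
Numerically q_2/q_1 = 0.070801, so q_1* = 365/(12.6 + 18.36·0.070801) = 26.2592.

q_1* = 26.2592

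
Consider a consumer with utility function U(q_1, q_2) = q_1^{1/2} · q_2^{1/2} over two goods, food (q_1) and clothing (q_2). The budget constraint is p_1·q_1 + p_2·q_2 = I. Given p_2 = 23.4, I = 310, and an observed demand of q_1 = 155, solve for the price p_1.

p_1 = 1

MU_q_1/MU_q_2 = (0.5·q_2)/(0.5·q_1); tangency sets this equal to p_1/p_2.
So 0.5·p_2·q_2 = 0.5·p_1·q_1; combined with the budget, a share 0.5 of income goes to q_1.
Demand: q_1*(p_1,p_2,I) = 0.5·I/p_1 and q_2* = 0.5·I/p_2.
Set q_1* = 155 in the demand function and solve for p_1: p_1 = 1.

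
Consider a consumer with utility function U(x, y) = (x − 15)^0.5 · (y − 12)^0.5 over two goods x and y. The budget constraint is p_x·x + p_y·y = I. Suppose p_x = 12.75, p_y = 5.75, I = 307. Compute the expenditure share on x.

share on x = 0.6991

This is Cobb-Douglas in (x−15, y−12): tangency gives 0.5·p_y·(y−12) = 0.5·p_x·(x−15).
Substituting into the budget: x* = 15 + 0.5·(I − 15·p_x − 12·p_y)/p_x, and y* = 12 + 0.5·(…)/p_y.
Discretionary income = 307 − 15·12.75 − 12·5.75 = 46.75; x* = 15 + 0.5·46.75/12.75 = 16.8333; y* = 12 + 0.5·46.75/5.75 = 16.0652.
Expenditure on x: 12.75·16.8333 = 214.625; share = 0.6991.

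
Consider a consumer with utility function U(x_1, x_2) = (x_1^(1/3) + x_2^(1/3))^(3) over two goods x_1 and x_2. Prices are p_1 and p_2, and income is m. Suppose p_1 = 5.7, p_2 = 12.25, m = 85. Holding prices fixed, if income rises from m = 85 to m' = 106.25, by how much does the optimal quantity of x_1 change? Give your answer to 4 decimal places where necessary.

From the CES first-order condition, (x_2/x_1)^(2/3) = p_1/p_2.
Hence x_2/x_1 = (p_1/p_2)^(1/(2/3)), i.e. raised to the 1.5 power.
Substitute x_2 = (x_2/x_1)·x_1 into the budget: x_1* = m/(p_1 + p_2·(x_2/x_1)).
Numerically x_2/x_1 = 0.317401, so x_1* = 85/(5.7 + 12.25·0.317401) = 8.8651.
At m' = 106.25: x_1* = 11.0814. Change: 11.0814 − 8.8651 = 2.2163.

Δx_1* = 2.2163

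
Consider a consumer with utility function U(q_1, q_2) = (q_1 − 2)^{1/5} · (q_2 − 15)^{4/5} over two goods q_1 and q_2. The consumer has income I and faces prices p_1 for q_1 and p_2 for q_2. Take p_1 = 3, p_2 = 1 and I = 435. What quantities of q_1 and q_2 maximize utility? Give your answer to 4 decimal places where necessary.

q_1* = 29.6, q_2* = 346.2

This is Cobb-Douglas in (q_1−2, q_2−15): tangency gives 0.2·p_2·(q_2−15) = 0.8·p_1·(q_1−2).
After buying the subsistence bundle (2, 15), a share 0.2 of the remaining income goes to q_1: q_1* = 2 + 0.2·(I − 2p_1 − 15p_2)/p_1.
Discretionary income = 435 − 2·3 − 15·1 = 414; q_1* = 2 + 0.2·414/3 = 29.6; q_2* = 15 + 0.8·414/1 = 346.2.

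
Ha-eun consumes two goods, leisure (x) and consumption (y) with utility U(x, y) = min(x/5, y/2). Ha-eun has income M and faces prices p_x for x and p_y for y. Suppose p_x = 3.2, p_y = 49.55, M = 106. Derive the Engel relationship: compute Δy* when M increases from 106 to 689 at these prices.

Leontief preferences: the optimum is at the kink where x/5 = y/2, i.e. y = (2/5)·x.
Budget: p_x·x + p_y·(2/5)·x = M, so (5·p_x + 2·p_y)·x = 5·M.
Demand: x*(p_x,p_y,M) = 5·M/(5·p_x + 2·p_y), y* = 2·M/(5·p_x + 2·p_y).
Here 5·3.2 + 2·49.55 = 115.1, giving y* = 1.8419.
At M' = 689: y* = 11.9722. Change: 11.9722 − 1.8419 = 10.1303.

Δy* = 10.1303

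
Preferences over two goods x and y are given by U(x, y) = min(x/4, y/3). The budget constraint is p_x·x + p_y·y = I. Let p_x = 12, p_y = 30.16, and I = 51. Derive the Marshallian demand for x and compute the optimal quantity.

Leontief preferences: the optimum is at the kink where x/4 = y/3, i.e. y = (3/4)·x.
Budget: p_x·x + p_y·(3/4)·x = I, so (4·p_x + 3·p_y)·x = 4·I.
Demand: x*(p_x,p_y,I) = 4·I/(4·p_x + 3·p_y), y* = 3·I/(4·p_x + 3·p_y).
Here 4·12 + 3·30.16 = 138.48, giving x* = 1.4731.

x* = 1.4731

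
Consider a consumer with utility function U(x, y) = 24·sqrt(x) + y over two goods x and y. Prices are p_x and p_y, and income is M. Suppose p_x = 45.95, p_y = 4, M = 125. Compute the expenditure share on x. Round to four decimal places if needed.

share on x = 0.4011

MU_x = 12/√x, MU_y = 1. Tangency: 12/√x = p_x/p_y.
Thus x* = (12·p_y/p_x)² — independent of M — with the rest of income spent on y.
Plugging in: x* = (12·4/45.95)² = 1.0912, y* = 18.7146.
Expenditure on x: 45.95·1.0912 = 50.1415; share = 0.4011.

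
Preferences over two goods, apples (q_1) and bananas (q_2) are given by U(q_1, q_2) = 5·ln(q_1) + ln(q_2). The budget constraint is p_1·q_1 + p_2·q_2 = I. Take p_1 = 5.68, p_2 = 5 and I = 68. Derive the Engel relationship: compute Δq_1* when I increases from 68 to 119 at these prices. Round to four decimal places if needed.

Δq_1* = 7.4824

MU_q_1/MU_q_2 = (5·q_2)/(q_1); tangency sets this equal to p_1/p_2.
So 5·p_2·q_2 = p_1·q_1; combined with the budget, a share 5/6 of income goes to q_1.
Demand: q_1*(p_1,p_2,I) = 5/6·I/p_1 and q_2* = 1/6·I/p_2.
At p_1=5.68, p_2=5, I=68: q_1* = 5/6·68/5.68 = 9.9765.
At I' = 119: q_1* = 17.4589. Change: 17.4589 − 9.9765 = 7.4824.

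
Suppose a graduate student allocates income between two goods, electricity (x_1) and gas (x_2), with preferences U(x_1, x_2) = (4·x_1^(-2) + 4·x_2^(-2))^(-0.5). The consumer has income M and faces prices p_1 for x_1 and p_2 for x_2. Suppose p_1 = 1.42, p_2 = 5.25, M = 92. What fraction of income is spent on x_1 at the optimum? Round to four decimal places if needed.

From the CES first-order condition, (x_2/x_1)^(3) = p_1/p_2.
Hence x_2/x_1 = (p_1/p_2)^(1/(3)), i.e. raised to the 1/3 power.
Substitute x_2 = (x_2/x_1)·x_1 into the budget: x_1* = M/(p_1 + p_2·(x_2/x_1)).
Numerically x_2/x_1 = 0.64671, so x_1* = 92/(1.42 + 5.25·0.64671) = 19.1061 and x_2* = 0.64671·19.1061 = 12.3561.
Expenditure on x_1: 1.42·19.1061 = 27.1306; share = 0.2949.

share on x_1 = 0.2949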